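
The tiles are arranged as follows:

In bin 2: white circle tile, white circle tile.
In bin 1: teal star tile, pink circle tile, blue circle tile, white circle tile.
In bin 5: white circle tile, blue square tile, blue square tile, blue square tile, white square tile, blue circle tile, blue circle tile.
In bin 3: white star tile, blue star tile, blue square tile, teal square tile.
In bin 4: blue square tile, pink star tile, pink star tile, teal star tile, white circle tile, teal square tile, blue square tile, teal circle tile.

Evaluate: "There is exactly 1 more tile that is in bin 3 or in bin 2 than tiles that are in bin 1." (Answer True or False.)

There are 6 tiles in bin 3 or in bin 2.
There are 4 tiles in bin 1.
The claim requires 6 − 4 (= 2) to equal 1, which does not hold.

False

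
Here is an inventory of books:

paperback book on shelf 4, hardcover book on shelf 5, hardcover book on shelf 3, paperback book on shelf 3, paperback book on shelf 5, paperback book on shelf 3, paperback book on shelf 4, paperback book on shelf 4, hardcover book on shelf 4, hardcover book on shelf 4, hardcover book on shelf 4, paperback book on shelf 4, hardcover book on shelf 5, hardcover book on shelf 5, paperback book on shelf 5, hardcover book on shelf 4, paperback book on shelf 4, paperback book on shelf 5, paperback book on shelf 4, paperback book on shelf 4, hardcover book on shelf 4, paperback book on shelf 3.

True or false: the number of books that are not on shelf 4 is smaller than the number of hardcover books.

False

|books that are not on shelf 4| = 10.
|hardcover books| = 9.
The claim requires 10 < 9, which does not hold.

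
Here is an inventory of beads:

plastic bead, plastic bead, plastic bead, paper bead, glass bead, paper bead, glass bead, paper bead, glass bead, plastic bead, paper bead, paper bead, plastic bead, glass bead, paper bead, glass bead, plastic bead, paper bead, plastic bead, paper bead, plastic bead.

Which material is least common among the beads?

glass

Counts by material: paper 8, plastic 8, glass 5.
The minimum is 5, held uniquely by glass.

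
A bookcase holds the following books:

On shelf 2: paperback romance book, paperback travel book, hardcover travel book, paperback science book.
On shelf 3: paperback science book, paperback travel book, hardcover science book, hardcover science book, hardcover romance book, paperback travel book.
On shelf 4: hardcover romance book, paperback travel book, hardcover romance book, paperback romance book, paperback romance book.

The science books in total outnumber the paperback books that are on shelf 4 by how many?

science books: 4.
paperback books on shelf 4: 3.
4 − 3 = 1.

1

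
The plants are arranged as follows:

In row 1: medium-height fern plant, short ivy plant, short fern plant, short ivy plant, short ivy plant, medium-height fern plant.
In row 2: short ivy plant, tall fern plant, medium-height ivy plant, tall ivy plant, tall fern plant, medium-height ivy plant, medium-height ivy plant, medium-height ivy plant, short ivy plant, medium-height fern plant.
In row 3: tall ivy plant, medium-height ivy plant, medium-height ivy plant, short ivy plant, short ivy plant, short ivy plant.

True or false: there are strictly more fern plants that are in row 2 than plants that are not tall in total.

|fern plants in row 2| = 3.
|plants that are not tall| = 18.
The claim requires 3 > 18, which does not hold.

False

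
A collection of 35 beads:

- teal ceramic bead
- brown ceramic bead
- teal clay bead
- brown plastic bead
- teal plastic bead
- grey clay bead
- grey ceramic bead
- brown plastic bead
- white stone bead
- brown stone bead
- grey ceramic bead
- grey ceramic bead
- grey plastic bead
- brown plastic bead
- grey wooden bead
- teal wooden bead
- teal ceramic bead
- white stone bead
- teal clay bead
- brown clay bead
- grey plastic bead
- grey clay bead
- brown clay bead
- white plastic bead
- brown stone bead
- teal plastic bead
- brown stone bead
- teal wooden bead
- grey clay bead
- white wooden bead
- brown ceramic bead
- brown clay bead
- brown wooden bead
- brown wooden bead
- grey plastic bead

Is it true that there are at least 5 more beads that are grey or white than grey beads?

|beads that are grey or white| = 14.
|grey beads| = 10.
The claim requires 14 − 10 = 4 ≥ 5, which does not hold.

False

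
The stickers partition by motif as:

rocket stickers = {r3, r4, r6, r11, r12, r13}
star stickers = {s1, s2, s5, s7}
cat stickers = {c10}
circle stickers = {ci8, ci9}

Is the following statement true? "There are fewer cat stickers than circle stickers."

|cat stickers| = 1.
|circle stickers| = 2.
The claim requires 1 < 2, which holds.

True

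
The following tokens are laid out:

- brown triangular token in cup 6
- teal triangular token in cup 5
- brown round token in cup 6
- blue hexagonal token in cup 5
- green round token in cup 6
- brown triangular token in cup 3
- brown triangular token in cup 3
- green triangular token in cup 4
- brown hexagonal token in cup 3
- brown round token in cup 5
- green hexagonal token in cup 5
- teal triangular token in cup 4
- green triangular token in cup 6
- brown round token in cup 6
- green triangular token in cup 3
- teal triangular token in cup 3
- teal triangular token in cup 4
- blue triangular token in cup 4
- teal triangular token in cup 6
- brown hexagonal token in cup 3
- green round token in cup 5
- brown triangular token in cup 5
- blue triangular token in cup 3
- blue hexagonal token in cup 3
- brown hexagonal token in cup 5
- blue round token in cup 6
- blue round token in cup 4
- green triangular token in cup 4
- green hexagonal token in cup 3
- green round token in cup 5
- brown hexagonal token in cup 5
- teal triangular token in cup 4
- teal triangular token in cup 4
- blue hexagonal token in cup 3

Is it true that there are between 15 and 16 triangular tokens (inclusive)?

|triangular tokens| = 17.
The claim requires 15 ≤ 17 ≤ 16, which does not hold.

False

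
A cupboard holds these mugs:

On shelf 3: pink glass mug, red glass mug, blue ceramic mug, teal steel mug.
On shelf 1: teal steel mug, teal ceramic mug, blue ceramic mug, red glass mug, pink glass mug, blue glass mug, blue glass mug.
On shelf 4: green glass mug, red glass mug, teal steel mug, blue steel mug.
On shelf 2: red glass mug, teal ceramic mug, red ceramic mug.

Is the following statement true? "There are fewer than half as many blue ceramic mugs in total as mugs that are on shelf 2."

False

|blue ceramic mugs| = 2.
|mugs on shelf 2| = 3.
The claim requires 2 × 2 = 4 < 3, which does not hold.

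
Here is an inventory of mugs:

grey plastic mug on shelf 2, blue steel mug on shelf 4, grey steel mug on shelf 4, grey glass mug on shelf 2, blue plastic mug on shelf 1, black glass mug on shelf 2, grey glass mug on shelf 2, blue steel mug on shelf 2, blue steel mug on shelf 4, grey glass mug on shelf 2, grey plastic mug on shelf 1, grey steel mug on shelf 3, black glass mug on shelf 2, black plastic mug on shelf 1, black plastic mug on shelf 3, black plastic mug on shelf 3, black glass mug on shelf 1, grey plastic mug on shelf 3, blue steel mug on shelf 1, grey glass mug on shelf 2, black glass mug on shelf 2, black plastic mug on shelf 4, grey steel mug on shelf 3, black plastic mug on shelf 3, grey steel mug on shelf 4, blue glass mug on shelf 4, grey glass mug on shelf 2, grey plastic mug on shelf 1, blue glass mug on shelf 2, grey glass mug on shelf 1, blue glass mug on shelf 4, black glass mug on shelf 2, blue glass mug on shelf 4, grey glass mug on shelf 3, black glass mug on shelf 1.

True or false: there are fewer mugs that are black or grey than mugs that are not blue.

There are 26 mugs that are black or grey.
There are 26 mugs that are not blue.
The claim requires 26 < 26, which does not hold.

False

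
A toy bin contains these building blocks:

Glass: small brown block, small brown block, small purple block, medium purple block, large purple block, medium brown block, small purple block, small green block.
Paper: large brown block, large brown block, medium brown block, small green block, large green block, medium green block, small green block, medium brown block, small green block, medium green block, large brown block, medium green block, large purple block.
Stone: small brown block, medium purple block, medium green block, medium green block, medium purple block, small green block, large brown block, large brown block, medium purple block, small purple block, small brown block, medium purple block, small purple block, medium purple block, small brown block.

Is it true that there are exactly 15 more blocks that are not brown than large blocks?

True

blocks that are not brown: 23.
large blocks: 8.
The claim requires 23 − 8 (= 15) to equal 15, which holds.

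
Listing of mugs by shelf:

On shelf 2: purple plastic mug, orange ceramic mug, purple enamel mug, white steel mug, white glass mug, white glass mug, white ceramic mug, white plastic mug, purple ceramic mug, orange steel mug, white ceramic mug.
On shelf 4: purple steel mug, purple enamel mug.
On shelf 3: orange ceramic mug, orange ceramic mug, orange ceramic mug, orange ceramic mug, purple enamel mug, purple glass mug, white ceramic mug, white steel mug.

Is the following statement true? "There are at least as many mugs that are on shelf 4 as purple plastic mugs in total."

True

There are 2 mugs on shelf 4.
There is 1 purple plastic mug.
The claim requires 2 ≥ 1, which holds.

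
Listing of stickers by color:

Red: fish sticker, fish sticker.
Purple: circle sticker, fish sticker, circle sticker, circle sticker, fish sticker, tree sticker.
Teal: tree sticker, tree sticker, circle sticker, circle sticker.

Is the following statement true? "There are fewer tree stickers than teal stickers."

True

There are 3 tree stickers.
There are 4 teal stickers.
The claim requires 3 < 4, which holds.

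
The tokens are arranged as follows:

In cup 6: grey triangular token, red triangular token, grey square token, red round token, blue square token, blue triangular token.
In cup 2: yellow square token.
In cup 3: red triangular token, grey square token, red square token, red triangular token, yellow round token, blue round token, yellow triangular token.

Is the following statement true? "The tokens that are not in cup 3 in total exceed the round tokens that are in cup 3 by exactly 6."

False

|tokens that are not in cup 3| = 7.
|round tokens in cup 3| = 2.
The claim requires 7 − 2 (= 5) to equal 6, which does not hold.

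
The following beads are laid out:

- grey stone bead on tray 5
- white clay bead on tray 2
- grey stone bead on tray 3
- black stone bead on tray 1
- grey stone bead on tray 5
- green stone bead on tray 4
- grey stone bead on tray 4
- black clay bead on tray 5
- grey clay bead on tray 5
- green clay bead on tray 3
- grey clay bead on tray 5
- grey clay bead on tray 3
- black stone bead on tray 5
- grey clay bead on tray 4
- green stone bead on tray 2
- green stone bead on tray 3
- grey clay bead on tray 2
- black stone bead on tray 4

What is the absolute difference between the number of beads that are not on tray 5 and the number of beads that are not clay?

beads that are not on tray 5: 12. beads that are not clay: 10.
|12 − 10| = 12 − 10 = 2.

2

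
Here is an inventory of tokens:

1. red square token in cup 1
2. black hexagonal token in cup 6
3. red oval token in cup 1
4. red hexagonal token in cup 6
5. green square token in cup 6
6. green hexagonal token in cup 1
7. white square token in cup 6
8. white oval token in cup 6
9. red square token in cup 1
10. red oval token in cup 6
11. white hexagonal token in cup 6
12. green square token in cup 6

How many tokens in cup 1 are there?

4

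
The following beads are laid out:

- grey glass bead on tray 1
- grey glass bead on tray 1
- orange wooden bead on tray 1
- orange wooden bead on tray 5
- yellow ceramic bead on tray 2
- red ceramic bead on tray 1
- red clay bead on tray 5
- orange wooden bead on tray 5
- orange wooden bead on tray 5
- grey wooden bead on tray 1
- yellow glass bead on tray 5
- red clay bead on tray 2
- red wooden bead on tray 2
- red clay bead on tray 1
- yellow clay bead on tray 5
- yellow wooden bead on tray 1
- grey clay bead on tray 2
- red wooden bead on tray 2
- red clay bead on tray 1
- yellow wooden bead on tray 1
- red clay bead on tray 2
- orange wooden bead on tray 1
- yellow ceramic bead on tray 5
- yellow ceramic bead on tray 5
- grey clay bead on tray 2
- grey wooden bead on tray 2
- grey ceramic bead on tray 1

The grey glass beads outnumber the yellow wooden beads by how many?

grey glass beads: 2.
yellow wooden beads: 2.
2 − 2 = 0.

0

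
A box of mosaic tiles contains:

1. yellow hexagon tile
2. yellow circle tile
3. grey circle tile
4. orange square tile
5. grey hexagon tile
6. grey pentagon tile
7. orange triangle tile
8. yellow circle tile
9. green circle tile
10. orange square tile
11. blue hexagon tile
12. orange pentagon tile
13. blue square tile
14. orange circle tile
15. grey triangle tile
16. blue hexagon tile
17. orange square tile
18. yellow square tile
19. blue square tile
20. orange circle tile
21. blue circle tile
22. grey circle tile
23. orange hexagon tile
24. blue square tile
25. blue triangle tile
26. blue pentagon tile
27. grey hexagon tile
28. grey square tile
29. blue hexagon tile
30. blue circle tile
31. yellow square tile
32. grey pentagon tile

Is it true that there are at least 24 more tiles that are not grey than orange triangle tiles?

There are 24 tiles that are not grey.
There is 1 orange triangle tile.
The claim requires 24 − 1 = 23 ≥ 24, which does not hold.

False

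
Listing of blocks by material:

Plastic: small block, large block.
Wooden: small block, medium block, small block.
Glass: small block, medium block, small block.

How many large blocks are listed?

1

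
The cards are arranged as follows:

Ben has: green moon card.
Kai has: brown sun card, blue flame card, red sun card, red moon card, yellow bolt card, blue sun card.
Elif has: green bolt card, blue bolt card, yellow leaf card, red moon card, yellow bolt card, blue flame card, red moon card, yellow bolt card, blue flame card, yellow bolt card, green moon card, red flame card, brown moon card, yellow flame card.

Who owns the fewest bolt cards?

Counts by player (restricted to bolt cards): Elif→5, Kai→1, Ben→0.
The minimum is 0, held uniquely by Ben.

Ben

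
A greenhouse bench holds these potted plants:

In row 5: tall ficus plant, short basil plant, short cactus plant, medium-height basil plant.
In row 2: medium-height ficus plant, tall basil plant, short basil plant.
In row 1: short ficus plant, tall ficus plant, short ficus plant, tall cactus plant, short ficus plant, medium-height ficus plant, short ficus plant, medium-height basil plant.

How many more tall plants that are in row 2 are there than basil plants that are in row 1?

tall plants in row 2: 1.
basil plants in row 1: 1.
1 − 1 = 0.

0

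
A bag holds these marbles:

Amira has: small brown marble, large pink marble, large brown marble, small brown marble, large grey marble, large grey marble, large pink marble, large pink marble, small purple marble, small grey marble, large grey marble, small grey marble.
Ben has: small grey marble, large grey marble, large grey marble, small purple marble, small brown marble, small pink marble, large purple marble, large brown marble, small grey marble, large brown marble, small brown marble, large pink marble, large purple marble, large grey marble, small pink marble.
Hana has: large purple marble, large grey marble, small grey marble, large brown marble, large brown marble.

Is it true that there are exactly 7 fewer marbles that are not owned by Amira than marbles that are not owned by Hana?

Count of marbles that are not owned by Amira: 20.
Count of marbles that are not owned by Hana: 27.
The claim requires 27 − 20 (= 7) to equal 7, which holds.

True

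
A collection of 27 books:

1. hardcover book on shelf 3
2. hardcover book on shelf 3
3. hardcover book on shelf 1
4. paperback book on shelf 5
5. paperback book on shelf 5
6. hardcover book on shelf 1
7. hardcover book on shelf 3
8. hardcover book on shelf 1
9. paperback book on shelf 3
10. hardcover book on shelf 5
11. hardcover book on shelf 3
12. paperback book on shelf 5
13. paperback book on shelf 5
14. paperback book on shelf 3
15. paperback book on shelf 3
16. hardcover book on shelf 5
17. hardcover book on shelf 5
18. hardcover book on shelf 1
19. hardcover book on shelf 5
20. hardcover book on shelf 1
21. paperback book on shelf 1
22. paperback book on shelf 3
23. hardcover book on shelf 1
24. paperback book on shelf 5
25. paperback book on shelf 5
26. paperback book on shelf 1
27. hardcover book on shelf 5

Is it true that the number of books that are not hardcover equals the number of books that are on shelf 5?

False

books that are not hardcover: 12.
books on shelf 5: 11.
The claim requires 12 = 11, which does not hold.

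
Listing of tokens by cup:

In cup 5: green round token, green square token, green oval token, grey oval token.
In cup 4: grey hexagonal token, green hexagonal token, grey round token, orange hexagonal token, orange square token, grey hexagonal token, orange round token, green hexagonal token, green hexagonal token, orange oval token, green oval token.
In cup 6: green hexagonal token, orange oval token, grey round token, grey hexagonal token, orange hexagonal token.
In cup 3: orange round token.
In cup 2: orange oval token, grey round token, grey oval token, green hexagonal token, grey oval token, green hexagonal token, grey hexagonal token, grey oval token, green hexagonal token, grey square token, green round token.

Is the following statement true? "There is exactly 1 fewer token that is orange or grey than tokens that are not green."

False

There are 20 tokens that are orange or grey.
There are 20 tokens that are not green.
The claim requires 20 − 20 (= 0) to equal 1, which does not hold.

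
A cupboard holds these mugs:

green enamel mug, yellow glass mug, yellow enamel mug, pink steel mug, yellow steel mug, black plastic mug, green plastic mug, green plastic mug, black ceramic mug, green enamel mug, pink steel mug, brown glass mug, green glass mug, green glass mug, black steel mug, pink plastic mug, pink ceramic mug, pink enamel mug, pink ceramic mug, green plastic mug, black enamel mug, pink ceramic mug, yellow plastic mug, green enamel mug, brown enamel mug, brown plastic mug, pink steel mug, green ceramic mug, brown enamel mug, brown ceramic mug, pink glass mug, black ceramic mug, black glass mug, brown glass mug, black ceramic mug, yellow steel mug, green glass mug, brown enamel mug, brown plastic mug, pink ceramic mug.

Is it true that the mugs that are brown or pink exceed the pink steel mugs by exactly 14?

False

There are 18 mugs that are brown or pink.
There are 3 pink steel mugs.
The claim requires 18 − 3 (= 15) to equal 14, which does not hold.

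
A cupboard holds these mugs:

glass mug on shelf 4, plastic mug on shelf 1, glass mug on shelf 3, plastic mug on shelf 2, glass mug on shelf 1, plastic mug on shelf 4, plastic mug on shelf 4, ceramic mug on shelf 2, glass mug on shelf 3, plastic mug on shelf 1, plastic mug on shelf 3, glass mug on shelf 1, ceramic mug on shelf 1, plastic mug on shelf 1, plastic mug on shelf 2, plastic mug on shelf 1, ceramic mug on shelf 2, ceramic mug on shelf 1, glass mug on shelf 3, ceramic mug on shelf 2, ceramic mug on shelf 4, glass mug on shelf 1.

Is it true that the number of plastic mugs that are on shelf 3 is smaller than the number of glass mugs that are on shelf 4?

False

|plastic mugs on shelf 3| = 1.
|glass mugs on shelf 4| = 1.
The claim requires 1 < 1, which does not hold.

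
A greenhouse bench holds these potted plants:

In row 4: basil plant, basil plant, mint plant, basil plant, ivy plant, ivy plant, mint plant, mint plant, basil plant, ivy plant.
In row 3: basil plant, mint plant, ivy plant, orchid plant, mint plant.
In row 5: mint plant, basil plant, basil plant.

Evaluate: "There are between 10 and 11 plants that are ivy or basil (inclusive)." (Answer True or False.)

|plants that are ivy or basil| = 11.
The claim requires 10 ≤ 11 ≤ 11, which holds.

True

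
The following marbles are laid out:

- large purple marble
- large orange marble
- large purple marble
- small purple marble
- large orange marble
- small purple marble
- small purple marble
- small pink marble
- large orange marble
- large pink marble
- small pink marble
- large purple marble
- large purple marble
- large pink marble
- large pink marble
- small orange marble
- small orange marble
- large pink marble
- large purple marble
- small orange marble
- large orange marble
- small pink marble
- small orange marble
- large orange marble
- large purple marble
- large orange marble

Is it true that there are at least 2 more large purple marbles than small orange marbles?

There are 6 large purple marbles.
There are 4 small orange marbles.
The claim requires 6 − 4 = 2 ≥ 2, which holds.

True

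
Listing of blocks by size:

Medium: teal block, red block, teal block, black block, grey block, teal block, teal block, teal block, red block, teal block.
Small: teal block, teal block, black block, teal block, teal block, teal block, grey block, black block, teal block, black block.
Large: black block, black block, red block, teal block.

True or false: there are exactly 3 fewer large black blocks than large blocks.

large black blocks: 2.
large blocks: 4.
The claim requires 4 − 2 (= 2) to equal 3, which does not hold.

False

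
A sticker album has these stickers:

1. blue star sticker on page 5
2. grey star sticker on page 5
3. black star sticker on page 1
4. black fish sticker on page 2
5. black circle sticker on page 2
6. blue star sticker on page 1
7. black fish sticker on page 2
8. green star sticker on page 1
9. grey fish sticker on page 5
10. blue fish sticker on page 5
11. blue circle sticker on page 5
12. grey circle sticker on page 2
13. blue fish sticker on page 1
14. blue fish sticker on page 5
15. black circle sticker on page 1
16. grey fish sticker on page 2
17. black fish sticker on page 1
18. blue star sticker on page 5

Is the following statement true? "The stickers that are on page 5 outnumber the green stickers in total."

There are 7 stickers on page 5.
There is 1 green sticker.
The claim requires 7 > 1, which holds.

True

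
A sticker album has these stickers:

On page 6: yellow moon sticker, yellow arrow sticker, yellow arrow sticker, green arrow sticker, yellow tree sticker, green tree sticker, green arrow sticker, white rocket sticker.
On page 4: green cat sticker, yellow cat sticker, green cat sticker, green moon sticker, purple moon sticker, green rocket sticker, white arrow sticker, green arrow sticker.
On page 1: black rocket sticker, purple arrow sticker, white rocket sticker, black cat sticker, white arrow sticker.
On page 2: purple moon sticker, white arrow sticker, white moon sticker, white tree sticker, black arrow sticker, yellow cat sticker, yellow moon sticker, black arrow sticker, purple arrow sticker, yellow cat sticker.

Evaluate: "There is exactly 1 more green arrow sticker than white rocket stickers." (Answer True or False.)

True

|green arrow stickers| = 3.
|white rocket stickers| = 2.
The claim requires 3 − 2 (= 1) to equal 1, which holds.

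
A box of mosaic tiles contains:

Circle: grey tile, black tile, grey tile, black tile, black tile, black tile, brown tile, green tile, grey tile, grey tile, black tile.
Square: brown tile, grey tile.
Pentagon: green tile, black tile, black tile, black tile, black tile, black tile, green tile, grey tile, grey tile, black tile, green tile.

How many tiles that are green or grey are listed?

green: 4; grey: 7; together 4 + 7 = 11.

11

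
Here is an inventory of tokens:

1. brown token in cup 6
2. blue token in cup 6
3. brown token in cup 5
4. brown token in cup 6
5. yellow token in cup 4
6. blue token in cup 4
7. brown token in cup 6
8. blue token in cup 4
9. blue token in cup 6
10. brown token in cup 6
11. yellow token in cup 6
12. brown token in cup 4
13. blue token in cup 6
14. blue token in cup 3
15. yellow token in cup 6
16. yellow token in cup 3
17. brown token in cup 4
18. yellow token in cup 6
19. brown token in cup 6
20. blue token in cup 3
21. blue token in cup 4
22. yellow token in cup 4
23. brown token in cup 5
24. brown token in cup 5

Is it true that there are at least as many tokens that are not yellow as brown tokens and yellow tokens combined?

|tokens that are not yellow| = 18.
brown tokens: 10; yellow tokens: 6; combined: 10 + 6 = 16.
The claim requires 18 ≥ 16, which holds.

True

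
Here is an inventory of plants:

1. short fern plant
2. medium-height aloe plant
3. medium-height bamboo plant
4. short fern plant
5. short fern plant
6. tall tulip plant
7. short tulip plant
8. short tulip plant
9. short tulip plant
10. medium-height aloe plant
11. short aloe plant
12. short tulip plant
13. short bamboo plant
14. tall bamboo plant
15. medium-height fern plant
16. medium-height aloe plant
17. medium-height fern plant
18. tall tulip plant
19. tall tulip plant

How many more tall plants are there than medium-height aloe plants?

1

tall plants: 4.
medium-height aloe plants: 3.
4 − 3 = 1.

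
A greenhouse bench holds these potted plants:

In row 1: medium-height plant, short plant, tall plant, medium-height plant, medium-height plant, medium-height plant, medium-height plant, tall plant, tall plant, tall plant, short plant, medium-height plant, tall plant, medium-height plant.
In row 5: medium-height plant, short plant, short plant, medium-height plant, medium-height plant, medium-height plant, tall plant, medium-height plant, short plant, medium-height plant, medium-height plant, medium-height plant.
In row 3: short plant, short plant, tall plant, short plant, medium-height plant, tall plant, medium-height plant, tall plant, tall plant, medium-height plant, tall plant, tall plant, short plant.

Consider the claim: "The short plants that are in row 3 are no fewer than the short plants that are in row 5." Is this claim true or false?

|short plants in row 3| = 4.
|short plants in row 5| = 3.
The claim requires 4 ≥ 3, which holds.

True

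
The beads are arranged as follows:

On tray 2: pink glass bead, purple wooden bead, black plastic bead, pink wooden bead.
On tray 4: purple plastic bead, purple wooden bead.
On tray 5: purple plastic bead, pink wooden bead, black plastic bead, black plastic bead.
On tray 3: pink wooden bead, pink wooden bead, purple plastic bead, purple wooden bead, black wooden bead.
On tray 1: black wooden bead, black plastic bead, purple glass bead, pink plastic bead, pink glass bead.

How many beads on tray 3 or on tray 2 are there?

9

on tray 2: 4; on tray 3: 5; together 4 + 5 = 9.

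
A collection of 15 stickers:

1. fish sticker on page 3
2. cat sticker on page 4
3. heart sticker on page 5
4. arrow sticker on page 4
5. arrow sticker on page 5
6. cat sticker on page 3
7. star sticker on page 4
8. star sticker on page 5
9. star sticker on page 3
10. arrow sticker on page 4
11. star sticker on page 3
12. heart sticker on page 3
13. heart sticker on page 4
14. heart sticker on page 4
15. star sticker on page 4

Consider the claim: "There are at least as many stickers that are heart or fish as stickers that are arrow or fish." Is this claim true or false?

True

|stickers that are heart or fish| = 5.
|stickers that are arrow or fish| = 4.
The claim requires 5 ≥ 4, which holds.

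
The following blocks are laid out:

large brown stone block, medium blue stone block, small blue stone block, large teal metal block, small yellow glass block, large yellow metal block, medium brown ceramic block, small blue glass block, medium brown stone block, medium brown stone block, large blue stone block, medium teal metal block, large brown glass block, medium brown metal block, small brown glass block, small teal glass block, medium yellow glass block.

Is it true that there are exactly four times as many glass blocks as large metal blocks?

False

There are 6 glass blocks.
There are 2 large metal blocks.
The claim requires 6 = 4 × 2 = 8, which does not hold.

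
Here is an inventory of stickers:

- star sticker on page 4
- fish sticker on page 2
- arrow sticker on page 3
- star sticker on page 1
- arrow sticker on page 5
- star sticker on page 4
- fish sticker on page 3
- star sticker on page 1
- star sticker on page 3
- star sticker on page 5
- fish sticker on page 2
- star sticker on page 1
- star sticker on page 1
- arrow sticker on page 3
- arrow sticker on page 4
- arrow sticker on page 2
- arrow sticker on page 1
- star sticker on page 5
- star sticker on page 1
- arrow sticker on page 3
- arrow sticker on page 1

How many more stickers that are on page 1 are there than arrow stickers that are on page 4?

stickers on page 1: 7.
arrow stickers on page 4: 1.
7 − 1 = 6.

6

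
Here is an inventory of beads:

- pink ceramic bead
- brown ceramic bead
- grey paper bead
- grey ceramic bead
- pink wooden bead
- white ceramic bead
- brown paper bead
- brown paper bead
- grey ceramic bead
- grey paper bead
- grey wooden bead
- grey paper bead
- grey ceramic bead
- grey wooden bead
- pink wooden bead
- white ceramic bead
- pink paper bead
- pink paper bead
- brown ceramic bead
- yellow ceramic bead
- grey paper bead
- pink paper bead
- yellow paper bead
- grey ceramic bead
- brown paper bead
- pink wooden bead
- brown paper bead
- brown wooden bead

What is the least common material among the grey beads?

wooden

Counts by material (restricted to grey beads): paper 4, ceramic 4, wooden 2.
The minimum is 2, held uniquely by wooden.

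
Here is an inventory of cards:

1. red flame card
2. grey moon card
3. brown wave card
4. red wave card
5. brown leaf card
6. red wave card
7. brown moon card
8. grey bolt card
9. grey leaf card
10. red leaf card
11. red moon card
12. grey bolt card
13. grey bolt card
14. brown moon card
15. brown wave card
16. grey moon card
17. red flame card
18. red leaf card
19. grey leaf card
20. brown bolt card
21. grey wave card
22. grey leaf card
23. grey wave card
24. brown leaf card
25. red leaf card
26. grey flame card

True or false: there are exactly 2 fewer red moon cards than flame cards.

True

|red moon cards| = 1.
|flame cards| = 3.
The claim requires 3 − 1 (= 2) to equal 2, which holds.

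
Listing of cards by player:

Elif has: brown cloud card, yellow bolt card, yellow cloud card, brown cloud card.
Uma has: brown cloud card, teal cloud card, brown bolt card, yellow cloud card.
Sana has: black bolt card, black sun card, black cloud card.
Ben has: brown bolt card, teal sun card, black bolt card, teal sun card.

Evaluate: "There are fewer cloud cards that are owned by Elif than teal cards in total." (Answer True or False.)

False

|cloud cards owned by Elif| = 3.
|teal cards| = 3.
The claim requires 3 < 3, which does not hold.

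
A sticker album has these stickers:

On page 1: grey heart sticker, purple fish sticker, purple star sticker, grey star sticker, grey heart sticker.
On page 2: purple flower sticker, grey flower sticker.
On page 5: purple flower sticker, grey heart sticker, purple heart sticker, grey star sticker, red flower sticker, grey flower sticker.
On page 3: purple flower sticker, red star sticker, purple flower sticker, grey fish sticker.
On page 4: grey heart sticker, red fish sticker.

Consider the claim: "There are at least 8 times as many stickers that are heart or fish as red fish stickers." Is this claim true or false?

There are 8 stickers that are heart or fish.
There is 1 red fish sticker.
The claim requires 8 ≥ 8 × 1 = 8, which holds.

True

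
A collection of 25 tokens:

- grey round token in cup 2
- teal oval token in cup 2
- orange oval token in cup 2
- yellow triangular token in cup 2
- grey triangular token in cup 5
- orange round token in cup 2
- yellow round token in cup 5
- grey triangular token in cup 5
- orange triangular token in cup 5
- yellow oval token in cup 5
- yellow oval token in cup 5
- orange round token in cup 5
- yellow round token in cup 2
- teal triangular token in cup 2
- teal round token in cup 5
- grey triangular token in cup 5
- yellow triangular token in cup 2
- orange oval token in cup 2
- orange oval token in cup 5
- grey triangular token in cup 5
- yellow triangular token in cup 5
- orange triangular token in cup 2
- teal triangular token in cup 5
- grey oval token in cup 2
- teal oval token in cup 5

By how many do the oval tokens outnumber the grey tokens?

2

oval tokens: 8.
grey tokens: 6.
8 − 6 = 2.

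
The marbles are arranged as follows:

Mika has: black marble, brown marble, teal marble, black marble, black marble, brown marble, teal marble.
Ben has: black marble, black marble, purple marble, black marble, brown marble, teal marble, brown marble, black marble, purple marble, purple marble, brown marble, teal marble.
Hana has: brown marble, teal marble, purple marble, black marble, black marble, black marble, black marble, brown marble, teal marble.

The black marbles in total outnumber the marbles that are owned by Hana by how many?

2

black marbles: 11.
marbles owned by Hana: 9.
11 − 9 = 2.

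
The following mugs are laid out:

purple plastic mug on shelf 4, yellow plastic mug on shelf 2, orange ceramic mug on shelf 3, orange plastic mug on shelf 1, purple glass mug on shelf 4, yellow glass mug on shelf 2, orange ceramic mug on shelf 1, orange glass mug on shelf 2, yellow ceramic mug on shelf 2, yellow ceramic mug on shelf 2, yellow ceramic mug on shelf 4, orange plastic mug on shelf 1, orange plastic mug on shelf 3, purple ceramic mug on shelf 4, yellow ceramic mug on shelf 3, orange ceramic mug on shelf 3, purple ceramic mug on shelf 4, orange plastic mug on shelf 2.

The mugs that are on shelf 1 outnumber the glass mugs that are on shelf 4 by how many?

mugs on shelf 1: 3.
glass mugs on shelf 4: 1.
3 − 1 = 2.

2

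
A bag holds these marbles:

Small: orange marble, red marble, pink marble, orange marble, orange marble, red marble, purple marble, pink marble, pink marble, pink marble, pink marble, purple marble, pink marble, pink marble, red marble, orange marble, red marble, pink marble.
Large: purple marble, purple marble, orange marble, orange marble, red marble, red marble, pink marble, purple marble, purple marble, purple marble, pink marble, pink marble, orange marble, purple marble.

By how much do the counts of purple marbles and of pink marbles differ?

3

purple marbles: 8. pink marbles: 11.
|8 − 11| = 11 − 8 = 3.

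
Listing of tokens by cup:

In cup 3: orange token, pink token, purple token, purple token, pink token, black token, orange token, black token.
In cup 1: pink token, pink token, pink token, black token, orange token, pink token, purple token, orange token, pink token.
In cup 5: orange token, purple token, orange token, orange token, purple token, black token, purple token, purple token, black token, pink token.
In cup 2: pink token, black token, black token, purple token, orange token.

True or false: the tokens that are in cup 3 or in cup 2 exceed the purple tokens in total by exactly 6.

False

|tokens in cup 3 or in cup 2| = 13.
|purple tokens| = 8.
The claim requires 13 − 8 (= 5) to equal 6, which does not hold.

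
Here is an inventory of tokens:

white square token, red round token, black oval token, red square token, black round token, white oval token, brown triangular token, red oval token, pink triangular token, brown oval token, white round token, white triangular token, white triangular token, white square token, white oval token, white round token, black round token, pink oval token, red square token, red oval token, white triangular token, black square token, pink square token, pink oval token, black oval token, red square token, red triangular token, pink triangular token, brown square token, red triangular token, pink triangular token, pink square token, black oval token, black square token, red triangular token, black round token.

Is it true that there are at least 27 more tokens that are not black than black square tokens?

tokens that are not black: 28.
black square tokens: 2.
The claim requires 28 − 2 = 26 ≥ 27, which does not hold.

False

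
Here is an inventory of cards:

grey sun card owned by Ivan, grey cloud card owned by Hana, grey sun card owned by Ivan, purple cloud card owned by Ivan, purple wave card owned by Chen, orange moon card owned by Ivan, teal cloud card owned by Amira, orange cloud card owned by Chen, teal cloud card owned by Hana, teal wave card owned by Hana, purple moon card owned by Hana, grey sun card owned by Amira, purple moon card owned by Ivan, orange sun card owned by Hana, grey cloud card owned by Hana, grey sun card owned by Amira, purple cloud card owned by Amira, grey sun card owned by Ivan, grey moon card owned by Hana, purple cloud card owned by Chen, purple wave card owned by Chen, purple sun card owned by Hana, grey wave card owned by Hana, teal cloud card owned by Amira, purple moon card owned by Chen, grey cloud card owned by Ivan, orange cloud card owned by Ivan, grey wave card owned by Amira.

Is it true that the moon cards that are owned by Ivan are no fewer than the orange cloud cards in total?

moon cards owned by Ivan: 2.
orange cloud cards: 2.
The claim requires 2 ≥ 2, which holds.

True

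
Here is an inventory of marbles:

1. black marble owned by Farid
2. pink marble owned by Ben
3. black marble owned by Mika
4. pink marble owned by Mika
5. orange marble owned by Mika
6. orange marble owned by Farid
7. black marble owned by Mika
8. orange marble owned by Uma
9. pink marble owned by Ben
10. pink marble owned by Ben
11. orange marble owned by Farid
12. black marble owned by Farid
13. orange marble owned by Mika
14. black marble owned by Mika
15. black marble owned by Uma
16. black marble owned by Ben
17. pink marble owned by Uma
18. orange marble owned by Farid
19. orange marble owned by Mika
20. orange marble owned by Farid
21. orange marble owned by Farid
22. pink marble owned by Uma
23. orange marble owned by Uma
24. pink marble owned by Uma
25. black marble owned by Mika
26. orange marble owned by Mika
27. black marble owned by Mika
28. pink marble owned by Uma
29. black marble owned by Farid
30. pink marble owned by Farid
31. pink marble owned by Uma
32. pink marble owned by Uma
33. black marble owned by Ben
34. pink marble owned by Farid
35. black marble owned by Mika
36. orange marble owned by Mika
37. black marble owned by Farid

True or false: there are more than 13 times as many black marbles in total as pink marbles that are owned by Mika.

black marbles: 13.
pink marbles owned by Mika: 1.
The claim requires 13 > 13 × 1 = 13, which does not hold.

False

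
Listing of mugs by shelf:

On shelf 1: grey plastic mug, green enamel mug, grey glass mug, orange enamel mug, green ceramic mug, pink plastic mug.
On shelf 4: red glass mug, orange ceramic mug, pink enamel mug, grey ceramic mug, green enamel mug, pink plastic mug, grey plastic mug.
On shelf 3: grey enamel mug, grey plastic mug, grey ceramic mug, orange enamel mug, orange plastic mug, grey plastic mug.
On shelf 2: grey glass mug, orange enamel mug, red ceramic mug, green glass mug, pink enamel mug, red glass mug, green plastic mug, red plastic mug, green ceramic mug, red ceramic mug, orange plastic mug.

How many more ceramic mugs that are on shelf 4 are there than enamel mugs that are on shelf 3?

0

ceramic mugs on shelf 4: 2.
enamel mugs on shelf 3: 2.
2 − 2 = 0.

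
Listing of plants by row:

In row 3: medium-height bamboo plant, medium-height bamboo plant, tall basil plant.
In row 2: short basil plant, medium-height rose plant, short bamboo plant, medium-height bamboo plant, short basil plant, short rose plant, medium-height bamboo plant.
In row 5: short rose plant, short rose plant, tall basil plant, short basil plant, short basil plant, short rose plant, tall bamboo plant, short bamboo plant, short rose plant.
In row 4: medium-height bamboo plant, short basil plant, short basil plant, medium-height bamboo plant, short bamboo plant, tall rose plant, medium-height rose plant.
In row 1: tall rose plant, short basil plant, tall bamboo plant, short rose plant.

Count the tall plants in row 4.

1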